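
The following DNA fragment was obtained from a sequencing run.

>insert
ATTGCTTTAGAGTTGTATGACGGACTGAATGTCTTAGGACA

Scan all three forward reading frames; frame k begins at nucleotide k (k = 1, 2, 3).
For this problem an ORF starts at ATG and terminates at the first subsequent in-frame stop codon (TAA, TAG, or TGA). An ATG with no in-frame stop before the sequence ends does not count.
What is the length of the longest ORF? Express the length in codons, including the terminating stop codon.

4

Frame 1: ATT GCT TTA GAG TTG TAT GAC GGA CTG AAT GTC TTA GGA — no ATG→stop ORF.
Frame 2: TTG CTT TAG AGT TGT ATG ACG GAC TGA ATG TCT TAG GAC — ATG at 17, stop TGA at 26 → 12 nt; ATG at 29, stop TAG at 35 → 9 nt.
Frame 3: TGC TTT AGA GTT GTA TGA CGG ACT GAA TGT CTT AGG ACA — no ATG→stop ORF.
Longest: frame 2, positions 17–28, 12 nt = 4 codons = 3 aa. → 4 codons.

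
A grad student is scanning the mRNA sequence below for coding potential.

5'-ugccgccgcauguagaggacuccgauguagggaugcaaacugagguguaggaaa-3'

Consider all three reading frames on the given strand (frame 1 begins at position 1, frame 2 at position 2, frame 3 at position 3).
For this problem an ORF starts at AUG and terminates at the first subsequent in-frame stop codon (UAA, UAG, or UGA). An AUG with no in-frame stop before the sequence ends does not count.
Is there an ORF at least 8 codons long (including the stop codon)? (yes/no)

no

Frame 1: UGC CGC CGC AUG UAG AGG ACU CCG AUG UAG GGA UGC AAA CUG AGG UGU AGG AAA — AUG at 10, stop UAG at 13 → 6 nt; AUG at 25, stop UAG at 28 → 6 nt.
Frame 2: GCC GCC GCA UGU AGA GGA CUC CGA UGU AGG GAU GCA AAC UGA GGU GUA GGA — no AUG→stop ORF.
Frame 3: CCG CCG CAU GUA GAG GAC UCC GAU GUA GGG AUG CAA ACU GAG GUG UAG GAA — AUG at 33, stop UAG at 48 → 18 nt.
Largest ORF found is 6 codons < 8, so no.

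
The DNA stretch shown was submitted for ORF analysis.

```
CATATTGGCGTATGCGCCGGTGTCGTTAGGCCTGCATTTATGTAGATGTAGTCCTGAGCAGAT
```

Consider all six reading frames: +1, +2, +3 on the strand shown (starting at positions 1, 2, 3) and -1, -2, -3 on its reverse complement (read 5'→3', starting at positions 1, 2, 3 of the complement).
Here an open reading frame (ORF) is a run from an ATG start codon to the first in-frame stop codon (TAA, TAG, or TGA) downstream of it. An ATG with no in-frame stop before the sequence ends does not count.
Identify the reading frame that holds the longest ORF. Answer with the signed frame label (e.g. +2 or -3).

+3

Reverse complement (5'→3'): ATCTGCTCAGGACTACATCTACATAAATGCAGGCCTAACGACACCGGCGCATACGCCAATATG
Frame +1: CAT ATT GGC GTA TGC GCC GGT GTC GTT AGG CCT GCA TTT ATG TAG ATG TAG TCC TGA GCA GAT — ATG at 40, stop TAG at 43 → 6 nt; ATG at 46, stop TAG at 49 → 6 nt.
Frame +2: ATA TTG GCG TAT GCG CCG GTG TCG TTA GGC CTG CAT TTA TGT AGA TGT AGT CCT GAG CAG — no ATG→stop ORF.
Frame +3: TAT TGG CGT ATG CGC CGG TGT CGT TAG GCC TGC ATT TAT GTA GAT GTA GTC CTG AGC AGA — ATG at 12, stop TAG at 27 → 18 nt.
Frame -1: ATC TGC TCA GGA CTA CAT CTA CAT AAA TGC AGG CCT AAC GAC ACC GGC GCA TAC GCC AAT ATG — no ATG→stop ORF.
Frame -2: TCT GCT CAG GAC TAC ATC TAC ATA AAT GCA GGC CTA ACG ACA CCG GCG CAT ACG CCA ATA — no ATG→stop ORF.
Frame -3: CTG CTC AGG ACT ACA TCT ACA TAA ATG CAG GCC TAA CGA CAC CGG CGC ATA CGC CAA TAT — ATG at 27, stop TAA at 36 → 12 nt.
Longest ORF is 18 nt in frame +3 (positions 12–29).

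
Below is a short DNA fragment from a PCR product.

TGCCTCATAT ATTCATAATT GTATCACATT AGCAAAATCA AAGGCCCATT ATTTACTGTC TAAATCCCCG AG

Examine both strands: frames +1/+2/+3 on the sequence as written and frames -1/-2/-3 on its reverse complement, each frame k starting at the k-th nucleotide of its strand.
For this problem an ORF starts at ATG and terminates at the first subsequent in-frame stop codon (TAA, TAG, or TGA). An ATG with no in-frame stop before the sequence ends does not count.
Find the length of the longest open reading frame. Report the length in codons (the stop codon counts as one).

4

Reverse complement (5'→3'): CTCGGGGATTTAGACAGTAAATAATGGGCCTTTGATTTTGCTAATGTGATACAATTATGAATATATGAGGCA
Frame +1: TGC CTC ATA TAT TCA TAA TTG TAT CAC ATT AGC AAA ATC AAA GGC CCA TTA TTT ACT GTC TAA ATC CCC GAG — no ATG→stop ORF.
Frame +2: GCC TCA TAT ATT CAT AAT TGT ATC ACA TTA GCA AAA TCA AAG GCC CAT TAT TTA CTG TCT AAA TCC CCG — no ATG→stop ORF.
Frame +3: CCT CAT ATA TTC ATA ATT GTA TCA CAT TAG CAA AAT CAA AGG CCC ATT ATT TAC TGT CTA AAT CCC CGA — no ATG→stop ORF.
Frame -1: CTC GGG GAT TTA GAC AGT AAA TAA TGG GCC TTT GAT TTT GCT AAT GTG ATA CAA TTA TGA ATA TAT GAG GCA — no ATG→stop ORF.
Frame -2: TCG GGG ATT TAG ACA GTA AAT AAT GGG CCT TTG ATT TTG CTA ATG TGA TAC AAT TAT GAA TAT ATG AGG — ATG at 44, stop TGA at 47 → 6 nt.
Frame -3: CGG GGA TTT AGA CAG TAA ATA ATG GGC CTT TGA TTT TGC TAA TGT GAT ACA ATT ATG AAT ATA TGA GGC — ATG at 24, stop TGA at 33 → 12 nt; ATG at 57, stop TGA at 66 → 12 nt.
Longest: frame -3, positions 24–35, 12 nt = 4 codons = 3 aa. → 4 codons.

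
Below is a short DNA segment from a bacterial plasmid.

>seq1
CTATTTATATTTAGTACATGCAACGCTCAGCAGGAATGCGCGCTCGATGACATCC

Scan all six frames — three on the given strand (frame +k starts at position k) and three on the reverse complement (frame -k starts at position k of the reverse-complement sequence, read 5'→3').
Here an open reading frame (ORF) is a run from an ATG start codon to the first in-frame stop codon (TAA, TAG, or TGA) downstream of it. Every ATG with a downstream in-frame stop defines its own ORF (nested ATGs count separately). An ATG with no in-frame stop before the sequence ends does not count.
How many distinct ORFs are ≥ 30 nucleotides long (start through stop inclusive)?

Reverse complement (5'→3'): GGATGTCATCGAGCGCGCATTCCTGCTGAGCGTTGCATGTACTAAATATAAATAG
Frame +1: CTA TTT ATA TTT AGT ACA TGC AAC GCT CAG CAG GAA TGC GCG CTC GAT GAC ATC — no ATG→stop ORF.
Frame +2: TAT TTA TAT TTA GTA CAT GCA ACG CTC AGC AGG AAT GCG CGC TCG ATG ACA TCC — no ATG→stop ORF.
Frame +3: ATT TAT ATT TAG TAC ATG CAA CGC TCA GCA GGA ATG CGC GCT CGA TGA CAT — ATG at 18, stop TGA at 48 → 33 nt; ATG at 36, stop TGA at 48 → 15 nt.
Frame -1: GGA TGT CAT CGA GCG CGC ATT CCT GCT GAG CGT TGC ATG TAC TAA ATA TAA ATA — ATG at 37, stop TAA at 43 → 9 nt.
Frame -2: GAT GTC ATC GAG CGC GCA TTC CTG CTG AGC GTT GCA TGT ACT AAA TAT AAA TAG — no ATG→stop ORF.
Frame -3: ATG TCA TCG AGC GCG CAT TCC TGC TGA GCG TTG CAT GTA CTA AAT ATA AAT — ATG at 3, stop TGA at 27 → 27 nt.
ORFs ≥ 30 nucleotides: frame +3 18–50 (33 nucleotides). Count = 1.

1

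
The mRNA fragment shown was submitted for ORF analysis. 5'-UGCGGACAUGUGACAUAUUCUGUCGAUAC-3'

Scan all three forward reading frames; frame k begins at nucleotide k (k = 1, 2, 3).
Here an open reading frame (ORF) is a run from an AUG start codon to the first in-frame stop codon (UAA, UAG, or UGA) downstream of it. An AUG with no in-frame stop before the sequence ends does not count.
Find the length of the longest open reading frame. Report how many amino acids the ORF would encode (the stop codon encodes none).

Frame 1: UGC GGA CAU GUG ACA UAU UCU GUC GAU — no AUG→stop ORF.
Frame 2: GCG GAC AUG UGA CAU AUU CUG UCG AUA — AUG at 8, stop UGA at 11 → 6 nt.
Frame 3: CGG ACA UGU GAC AUA UUC UGU CGA UAC — no AUG→stop ORF.
Longest: frame 2, positions 8–13, 6 nt = 2 codons = 1 aa. → 1 amino acids.

1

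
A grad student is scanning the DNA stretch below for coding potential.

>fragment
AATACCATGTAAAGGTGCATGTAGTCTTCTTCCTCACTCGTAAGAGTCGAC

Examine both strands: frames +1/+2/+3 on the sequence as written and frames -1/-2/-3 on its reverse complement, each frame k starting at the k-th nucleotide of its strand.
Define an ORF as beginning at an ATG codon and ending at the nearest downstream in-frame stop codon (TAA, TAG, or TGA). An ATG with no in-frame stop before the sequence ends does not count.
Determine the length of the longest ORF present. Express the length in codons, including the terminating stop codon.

2

Reverse complement (5'→3'): GTCGACTCTTACGAGTGAGGAAGAAGACTACATGCACCTTTACATGGTATT
Frame +1: AAT ACC ATG TAA AGG TGC ATG TAG TCT TCT TCC TCA CTC GTA AGA GTC GAC — ATG at 7, stop TAA at 10 → 6 nt; ATG at 19, stop TAG at 22 → 6 nt.
Frame +2: ATA CCA TGT AAA GGT GCA TGT AGT CTT CTT CCT CAC TCG TAA GAG TCG — no ATG→stop ORF.
Frame +3: TAC CAT GTA AAG GTG CAT GTA GTC TTC TTC CTC ACT CGT AAG AGT CGA — no ATG→stop ORF.
Frame -1: GTC GAC TCT TAC GAG TGA GGA AGA AGA CTA CAT GCA CCT TTA CAT GGT ATT — no ATG→stop ORF.
Frame -2: TCG ACT CTT ACG AGT GAG GAA GAA GAC TAC ATG CAC CTT TAC ATG GTA — no ATG→stop ORF.
Frame -3: CGA CTC TTA CGA GTG AGG AAG AAG ACT ACA TGC ACC TTT ACA TGG TAT — no ATG→stop ORF.
Longest: frame +1, positions 7–12, 6 nt = 2 codons = 1 aa. → 2 codons.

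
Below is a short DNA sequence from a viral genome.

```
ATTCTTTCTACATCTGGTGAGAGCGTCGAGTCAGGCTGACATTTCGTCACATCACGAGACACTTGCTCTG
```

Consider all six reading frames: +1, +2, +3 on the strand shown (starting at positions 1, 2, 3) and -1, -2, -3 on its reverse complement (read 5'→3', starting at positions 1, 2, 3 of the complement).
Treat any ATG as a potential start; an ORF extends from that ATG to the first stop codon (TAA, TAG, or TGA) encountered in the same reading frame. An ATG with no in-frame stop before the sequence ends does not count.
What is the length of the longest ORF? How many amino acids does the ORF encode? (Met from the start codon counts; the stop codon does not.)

3

Reverse complement (5'→3'): CAGAGCAAGTGTCTCGTGATGTGACGAAATGTCAGCCTGACTCGACGCTCTCACCAGATGTAGAAAGAAT
Frame +1: ATT CTT TCT ACA TCT GGT GAG AGC GTC GAG TCA GGC TGA CAT TTC GTC ACA TCA CGA GAC ACT TGC TCT — no ATG→stop ORF.
Frame +2: TTC TTT CTA CAT CTG GTG AGA GCG TCG AGT CAG GCT GAC ATT TCG TCA CAT CAC GAG ACA CTT GCT CTG — no ATG→stop ORF.
Frame +3: TCT TTC TAC ATC TGG TGA GAG CGT CGA GTC AGG CTG ACA TTT CGT CAC ATC ACG AGA CAC TTG CTC — no ATG→stop ORF.
Frame -1: CAG AGC AAG TGT CTC GTG ATG TGA CGA AAT GTC AGC CTG ACT CGA CGC TCT CAC CAG ATG TAG AAA GAA — ATG at 19, stop TGA at 22 → 6 nt; ATG at 58, stop TAG at 61 → 6 nt.
Frame -2: AGA GCA AGT GTC TCG TGA TGT GAC GAA ATG TCA GCC TGA CTC GAC GCT CTC ACC AGA TGT AGA AAG AAT — ATG at 29, stop TGA at 38 → 12 nt.
Frame -3: GAG CAA GTG TCT CGT GAT GTG ACG AAA TGT CAG CCT GAC TCG ACG CTC TCA CCA GAT GTA GAA AGA — no ATG→stop ORF.
Longest: frame -2, positions 29–40, 12 nt = 4 codons = 3 aa. → 3 amino acids.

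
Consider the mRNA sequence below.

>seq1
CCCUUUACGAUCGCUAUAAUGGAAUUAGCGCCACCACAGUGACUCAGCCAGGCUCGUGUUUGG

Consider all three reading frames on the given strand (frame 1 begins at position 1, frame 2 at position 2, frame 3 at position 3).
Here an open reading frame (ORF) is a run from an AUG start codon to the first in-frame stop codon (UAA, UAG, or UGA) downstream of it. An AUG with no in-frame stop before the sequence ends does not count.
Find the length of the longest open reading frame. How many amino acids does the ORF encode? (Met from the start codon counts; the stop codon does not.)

7

Frame 1: CCC UUU ACG AUC GCU AUA AUG GAA UUA GCG CCA CCA CAG UGA CUC AGC CAG GCU CGU GUU UGG — AUG at 19, stop UGA at 40 → 24 nt.
Frame 2: CCU UUA CGA UCG CUA UAA UGG AAU UAG CGC CAC CAC AGU GAC UCA GCC AGG CUC GUG UUU — no AUG→stop ORF.
Frame 3: CUU UAC GAU CGC UAU AAU GGA AUU AGC GCC ACC ACA GUG ACU CAG CCA GGC UCG UGU UUG — no AUG→stop ORF.
Longest: frame 1, positions 19–42, 24 nt = 8 codons = 7 aa. → 7 amino acids.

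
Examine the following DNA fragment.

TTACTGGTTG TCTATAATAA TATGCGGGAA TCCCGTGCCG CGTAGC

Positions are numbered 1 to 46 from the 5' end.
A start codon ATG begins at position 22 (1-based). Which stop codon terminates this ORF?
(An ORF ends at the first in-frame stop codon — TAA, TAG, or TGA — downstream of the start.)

Codons from position 22: ATG (22–24), CGG (25–27), GAA (28–30), TCC (31–33), CGT (34–36), GCC (37–39), GCG (40–42), TAG (43–45).
The first in-frame stop codon is TAG.

TAG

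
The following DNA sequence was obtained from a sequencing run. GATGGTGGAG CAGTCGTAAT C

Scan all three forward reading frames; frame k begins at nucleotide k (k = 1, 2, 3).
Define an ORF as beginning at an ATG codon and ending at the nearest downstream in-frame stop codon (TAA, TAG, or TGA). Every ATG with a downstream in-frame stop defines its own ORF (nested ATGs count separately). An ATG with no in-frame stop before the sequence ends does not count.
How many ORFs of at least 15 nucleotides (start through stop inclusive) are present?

1

Frame 1: GAT GGT GGA GCA GTC GTA ATC — no ATG→stop ORF.
Frame 2: ATG GTG GAG CAG TCG TAA — ATG at 2, stop TAA at 17 → 18 nt.
Frame 3: TGG TGG AGC AGT CGT AAT — no ATG→stop ORF.
ORFs ≥ 15 nucleotides: frame 2 2–19 (18 nucleotides). Count = 1.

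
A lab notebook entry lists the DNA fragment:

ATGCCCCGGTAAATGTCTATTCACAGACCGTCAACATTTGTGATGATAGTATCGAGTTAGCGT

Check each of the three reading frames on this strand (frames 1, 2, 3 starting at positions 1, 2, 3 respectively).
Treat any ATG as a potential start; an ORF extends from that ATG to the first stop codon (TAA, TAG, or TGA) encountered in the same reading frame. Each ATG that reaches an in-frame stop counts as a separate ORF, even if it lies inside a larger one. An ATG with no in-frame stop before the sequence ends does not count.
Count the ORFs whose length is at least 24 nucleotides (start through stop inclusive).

1

Frame 1: ATG CCC CGG TAA ATG TCT ATT CAC AGA CCG TCA ACA TTT GTG ATG ATA GTA TCG AGT TAG CGT — ATG at 1, stop TAA at 10 → 12 nt; ATG at 13, stop TAG at 58 → 48 nt; ATG at 43, stop TAG at 58 → 18 nt.
Frame 2: TGC CCC GGT AAA TGT CTA TTC ACA GAC CGT CAA CAT TTG TGA TGA TAG TAT CGA GTT AGC — no ATG→stop ORF.
Frame 3: GCC CCG GTA AAT GTC TAT TCA CAG ACC GTC AAC ATT TGT GAT GAT AGT ATC GAG TTA GCG — no ATG→stop ORF.
ORFs ≥ 24 nucleotides: frame 1 13–60 (48 nucleotides). Count = 1.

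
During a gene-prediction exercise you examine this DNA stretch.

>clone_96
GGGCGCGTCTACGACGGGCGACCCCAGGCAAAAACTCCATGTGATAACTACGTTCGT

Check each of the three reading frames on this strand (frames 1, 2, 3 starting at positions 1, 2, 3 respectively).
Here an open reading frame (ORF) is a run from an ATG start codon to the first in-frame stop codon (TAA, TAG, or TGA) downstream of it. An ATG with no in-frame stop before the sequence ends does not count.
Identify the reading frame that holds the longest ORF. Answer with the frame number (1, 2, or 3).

Frame 1: GGG CGC GTC TAC GAC GGG CGA CCC CAG GCA AAA ACT CCA TGT GAT AAC TAC GTT CGT — no ATG→stop ORF.
Frame 2: GGC GCG TCT ACG ACG GGC GAC CCC AGG CAA AAA CTC CAT GTG ATA ACT ACG TTC — no ATG→stop ORF.
Frame 3: GCG CGT CTA CGA CGG GCG ACC CCA GGC AAA AAC TCC ATG TGA TAA CTA CGT TCG — ATG at 39, stop TGA at 42 → 6 nt.
Longest ORF is 6 nt in frame 3 (positions 39–44).

3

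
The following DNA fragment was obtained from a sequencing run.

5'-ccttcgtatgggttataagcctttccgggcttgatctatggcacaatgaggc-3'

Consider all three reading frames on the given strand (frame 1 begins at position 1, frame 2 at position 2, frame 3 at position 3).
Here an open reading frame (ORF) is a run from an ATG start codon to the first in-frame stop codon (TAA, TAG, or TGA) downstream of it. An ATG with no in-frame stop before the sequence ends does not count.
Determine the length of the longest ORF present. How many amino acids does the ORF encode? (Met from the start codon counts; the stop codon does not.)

8

Frame 1: CCT TCG TAT GGG TTA TAA GCC TTT CCG GGC TTG ATC TAT GGC ACA ATG AGG — no ATG→stop ORF.
Frame 2: CTT CGT ATG GGT TAT AAG CCT TTC CGG GCT TGA TCT ATG GCA CAA TGA GGC — ATG at 8, stop TGA at 32 → 27 nt; ATG at 38, stop TGA at 47 → 12 nt.
Frame 3: TTC GTA TGG GTT ATA AGC CTT TCC GGG CTT GAT CTA TGG CAC AAT GAG — no ATG→stop ORF.
Longest: frame 2, positions 8–34, 27 nt = 9 codons = 8 aa. → 8 amino acids.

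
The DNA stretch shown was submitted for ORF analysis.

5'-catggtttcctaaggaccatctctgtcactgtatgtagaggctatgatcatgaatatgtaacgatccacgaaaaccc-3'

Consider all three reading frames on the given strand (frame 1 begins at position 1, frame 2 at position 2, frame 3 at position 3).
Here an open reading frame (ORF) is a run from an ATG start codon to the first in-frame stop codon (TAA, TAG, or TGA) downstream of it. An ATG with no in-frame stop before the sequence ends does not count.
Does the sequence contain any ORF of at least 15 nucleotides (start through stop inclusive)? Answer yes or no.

yes

Frame 1: CAT GGT TTC CTA AGG ACC ATC TCT GTC ACT GTA TGT AGA GGC TAT GAT CAT GAA TAT GTA ACG ATC CAC GAA AAC — no ATG→stop ORF.
Frame 2: ATG GTT TCC TAA GGA CCA TCT CTG TCA CTG TAT GTA GAG GCT ATG ATC ATG AAT ATG TAA CGA TCC ACG AAA ACC — ATG at 2, stop TAA at 11 → 12 nt; ATG at 44, stop TAA at 59 → 18 nt; ATG at 50, stop TAA at 59 → 12 nt; ATG at 56, stop TAA at 59 → 6 nt.
Frame 3: TGG TTT CCT AAG GAC CAT CTC TGT CAC TGT ATG TAG AGG CTA TGA TCA TGA ATA TGT AAC GAT CCA CGA AAA CCC — ATG at 33, stop TAG at 36 → 6 nt.
Frame 2 has an ORF of 18 nucleotides (positions 44–61) ≥ 15, so yes.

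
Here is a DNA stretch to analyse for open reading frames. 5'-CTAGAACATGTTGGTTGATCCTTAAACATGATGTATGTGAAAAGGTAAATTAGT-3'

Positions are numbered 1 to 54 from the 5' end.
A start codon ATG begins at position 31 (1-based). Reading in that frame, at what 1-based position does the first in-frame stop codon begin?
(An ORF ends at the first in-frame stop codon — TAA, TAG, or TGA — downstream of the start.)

Codons from position 31: ATG (31–33), TAT (34–36), GTG (37–39), AAA (40–42), AGG (43–45), TAA (46–48).
TAA is a stop codon; it begins at position 46.

46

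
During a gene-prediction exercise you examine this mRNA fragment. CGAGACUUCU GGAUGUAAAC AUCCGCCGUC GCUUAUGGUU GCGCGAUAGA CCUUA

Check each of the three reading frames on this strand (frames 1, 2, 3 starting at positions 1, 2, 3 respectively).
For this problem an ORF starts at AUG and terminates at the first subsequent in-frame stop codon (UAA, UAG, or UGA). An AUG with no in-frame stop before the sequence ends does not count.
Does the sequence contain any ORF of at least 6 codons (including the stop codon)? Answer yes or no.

no

Frame 1: CGA GAC UUC UGG AUG UAA ACA UCC GCC GUC GCU UAU GGU UGC GCG AUA GAC CUU — AUG at 13, stop UAA at 16 → 6 nt.
Frame 2: GAG ACU UCU GGA UGU AAA CAU CCG CCG UCG CUU AUG GUU GCG CGA UAG ACC UUA — AUG at 35, stop UAG at 47 → 15 nt.
Frame 3: AGA CUU CUG GAU GUA AAC AUC CGC CGU CGC UUA UGG UUG CGC GAU AGA CCU — no AUG→stop ORF.
Largest ORF found is 5 codons < 6, so no.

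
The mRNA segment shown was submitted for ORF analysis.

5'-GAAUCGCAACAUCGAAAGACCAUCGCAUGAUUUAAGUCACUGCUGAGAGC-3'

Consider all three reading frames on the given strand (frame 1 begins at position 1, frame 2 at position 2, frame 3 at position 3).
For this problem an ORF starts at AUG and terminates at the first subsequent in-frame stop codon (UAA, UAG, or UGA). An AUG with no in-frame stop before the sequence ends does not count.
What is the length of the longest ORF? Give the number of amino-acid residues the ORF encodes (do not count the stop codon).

2

Frame 1: GAA UCG CAA CAU CGA AAG ACC AUC GCA UGA UUU AAG UCA CUG CUG AGA — no AUG→stop ORF.
Frame 2: AAU CGC AAC AUC GAA AGA CCA UCG CAU GAU UUA AGU CAC UGC UGA GAG — no AUG→stop ORF.
Frame 3: AUC GCA ACA UCG AAA GAC CAU CGC AUG AUU UAA GUC ACU GCU GAG AGC — AUG at 27, stop UAA at 33 → 9 nt.
Longest: frame 3, positions 27–35, 9 nt = 3 codons = 2 aa. → 2 amino acids.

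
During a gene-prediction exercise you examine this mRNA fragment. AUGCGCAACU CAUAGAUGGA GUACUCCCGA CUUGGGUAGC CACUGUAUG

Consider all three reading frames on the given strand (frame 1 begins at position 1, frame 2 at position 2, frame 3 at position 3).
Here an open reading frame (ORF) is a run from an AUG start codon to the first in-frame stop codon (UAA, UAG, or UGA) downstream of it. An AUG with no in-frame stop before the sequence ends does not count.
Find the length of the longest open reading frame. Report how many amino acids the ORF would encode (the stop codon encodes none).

Frame 1: AUG CGC AAC UCA UAG AUG GAG UAC UCC CGA CUU GGG UAG CCA CUG UAU — AUG at 1, stop UAG at 13 → 15 nt; AUG at 16, stop UAG at 37 → 24 nt.
Frame 2: UGC GCA ACU CAU AGA UGG AGU ACU CCC GAC UUG GGU AGC CAC UGU AUG — no AUG→stop ORF.
Frame 3: GCG CAA CUC AUA GAU GGA GUA CUC CCG ACU UGG GUA GCC ACU GUA — no AUG→stop ORF.
Longest: frame 1, positions 16–39, 24 nt = 8 codons = 7 aa. → 7 amino acids.

7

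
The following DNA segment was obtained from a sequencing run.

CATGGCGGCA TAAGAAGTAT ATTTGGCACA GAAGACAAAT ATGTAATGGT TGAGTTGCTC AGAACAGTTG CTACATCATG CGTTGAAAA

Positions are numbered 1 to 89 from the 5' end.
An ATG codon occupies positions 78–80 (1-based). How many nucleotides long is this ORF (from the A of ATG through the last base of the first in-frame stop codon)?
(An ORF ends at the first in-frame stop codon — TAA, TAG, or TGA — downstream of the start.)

Codons from position 78: ATG (78–80), CGT (81–83), TGA (84–86).
TGA is the first in-frame stop; ORF spans 78–86, 9 nucleotides.

9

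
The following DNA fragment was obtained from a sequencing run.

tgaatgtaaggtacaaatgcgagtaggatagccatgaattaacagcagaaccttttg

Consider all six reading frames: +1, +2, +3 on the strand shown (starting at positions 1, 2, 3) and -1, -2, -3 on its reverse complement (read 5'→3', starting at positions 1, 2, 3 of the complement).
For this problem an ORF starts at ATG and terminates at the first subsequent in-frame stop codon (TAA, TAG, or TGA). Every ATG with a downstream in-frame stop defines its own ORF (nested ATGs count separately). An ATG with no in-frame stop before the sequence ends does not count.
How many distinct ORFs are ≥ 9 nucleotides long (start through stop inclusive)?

Reverse complement (5'→3'): CAAAAGGTTCTGCTGTTAATTCATGGCTATCCTACTCGCATTTGTACCTTACATTCA
Frame +1: TGA ATG TAA GGT ACA AAT GCG AGT AGG ATA GCC ATG AAT TAA CAG CAG AAC CTT TTG — ATG at 4, stop TAA at 7 → 6 nt; ATG at 34, stop TAA at 40 → 9 nt.
Frame +2: GAA TGT AAG GTA CAA ATG CGA GTA GGA TAG CCA TGA ATT AAC AGC AGA ACC TTT — ATG at 17, stop TAG at 29 → 15 nt.
Frame +3: AAT GTA AGG TAC AAA TGC GAG TAG GAT AGC CAT GAA TTA ACA GCA GAA CCT TTT — no ATG→stop ORF.
Frame -1: CAA AAG GTT CTG CTG TTA ATT CAT GGC TAT CCT ACT CGC ATT TGT ACC TTA CAT TCA — no ATG→stop ORF.
Frame -2: AAA AGG TTC TGC TGT TAA TTC ATG GCT ATC CTA CTC GCA TTT GTA CCT TAC ATT — no ATG→stop ORF.
Frame -3: AAA GGT TCT GCT GTT AAT TCA TGG CTA TCC TAC TCG CAT TTG TAC CTT ACA TTC — no ATG→stop ORF.
ORFs ≥ 9 nucleotides: frame +1 34–42 (9 nucleotides), frame +2 17–31 (15 nucleotides). Count = 2.

2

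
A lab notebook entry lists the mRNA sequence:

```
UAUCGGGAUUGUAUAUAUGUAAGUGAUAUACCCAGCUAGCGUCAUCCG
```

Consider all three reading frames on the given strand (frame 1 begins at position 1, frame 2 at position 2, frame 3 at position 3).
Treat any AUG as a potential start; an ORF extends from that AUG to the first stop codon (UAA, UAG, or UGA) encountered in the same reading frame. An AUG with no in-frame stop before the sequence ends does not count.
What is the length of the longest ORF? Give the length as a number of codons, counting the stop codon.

2

Frame 1: UAU CGG GAU UGU AUA UAU GUA AGU GAU AUA CCC AGC UAG CGU CAU CCG — no AUG→stop ORF.
Frame 2: AUC GGG AUU GUA UAU AUG UAA GUG AUA UAC CCA GCU AGC GUC AUC — AUG at 17, stop UAA at 20 → 6 nt.
Frame 3: UCG GGA UUG UAU AUA UGU AAG UGA UAU ACC CAG CUA GCG UCA UCC — no AUG→stop ORF.
Longest: frame 2, positions 17–22, 6 nt = 2 codons = 1 aa. → 2 codons.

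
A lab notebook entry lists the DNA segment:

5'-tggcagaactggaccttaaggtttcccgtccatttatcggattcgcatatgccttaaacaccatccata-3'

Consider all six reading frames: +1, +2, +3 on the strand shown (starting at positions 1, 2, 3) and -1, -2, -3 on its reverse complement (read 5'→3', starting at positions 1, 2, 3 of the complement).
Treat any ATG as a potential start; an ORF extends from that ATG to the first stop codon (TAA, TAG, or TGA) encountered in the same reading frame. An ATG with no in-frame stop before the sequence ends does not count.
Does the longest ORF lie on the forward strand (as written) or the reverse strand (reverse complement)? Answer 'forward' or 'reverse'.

reverse

Reverse complement (5'→3'): TATGGATGGTGTTTAAGGCATATGCGAATCCGATAAATGGACGGGAAACCTTAAGGTCCAGTTCTGCCA
Frame +1: TGG CAG AAC TGG ACC TTA AGG TTT CCC GTC CAT TTA TCG GAT TCG CAT ATG CCT TAA ACA CCA TCC ATA — ATG at 49, stop TAA at 55 → 9 nt.
Frame +2: GGC AGA ACT GGA CCT TAA GGT TTC CCG TCC ATT TAT CGG ATT CGC ATA TGC CTT AAA CAC CAT CCA — no ATG→stop ORF.
Frame +3: GCA GAA CTG GAC CTT AAG GTT TCC CGT CCA TTT ATC GGA TTC GCA TAT GCC TTA AAC ACC ATC CAT — no ATG→stop ORF.
Frame -1: TAT GGA TGG TGT TTA AGG CAT ATG CGA ATC CGA TAA ATG GAC GGG AAA CCT TAA GGT CCA GTT CTG CCA — ATG at 22, stop TAA at 34 → 15 nt; ATG at 37, stop TAA at 52 → 18 nt.
Frame -2: ATG GAT GGT GTT TAA GGC ATA TGC GAA TCC GAT AAA TGG ACG GGA AAC CTT AAG GTC CAG TTC TGC — ATG at 2, stop TAA at 14 → 15 nt.
Frame -3: TGG ATG GTG TTT AAG GCA TAT GCG AAT CCG ATA AAT GGA CGG GAA ACC TTA AGG TCC AGT TCT GCC — no ATG→stop ORF.
Forward-strand max 9 nt; reverse-strand max 18 nt. The reverse strand has the longer ORF.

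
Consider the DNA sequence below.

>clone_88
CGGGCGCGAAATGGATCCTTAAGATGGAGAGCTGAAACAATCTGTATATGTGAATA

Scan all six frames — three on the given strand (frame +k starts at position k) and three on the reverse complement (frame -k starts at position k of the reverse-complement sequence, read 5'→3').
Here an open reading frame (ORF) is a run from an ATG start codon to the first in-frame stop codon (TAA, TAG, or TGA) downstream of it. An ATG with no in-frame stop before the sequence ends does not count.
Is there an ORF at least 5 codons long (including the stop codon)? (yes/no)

no

Reverse complement (5'→3'): TATTCACATATACAGATTGTTTCAGCTCTCCATCTTAAGGATCCATTTCGCGCCCG
Frame +1: CGG GCG CGA AAT GGA TCC TTA AGA TGG AGA GCT GAA ACA ATC TGT ATA TGT GAA — no ATG→stop ORF.
Frame +2: GGG CGC GAA ATG GAT CCT TAA GAT GGA GAG CTG AAA CAA TCT GTA TAT GTG AAT — ATG at 11, stop TAA at 20 → 12 nt.
Frame +3: GGC GCG AAA TGG ATC CTT AAG ATG GAG AGC TGA AAC AAT CTG TAT ATG TGA ATA — ATG at 24, stop TGA at 33 → 12 nt; ATG at 48, stop TGA at 51 → 6 nt.
Frame -1: TAT TCA CAT ATA CAG ATT GTT TCA GCT CTC CAT CTT AAG GAT CCA TTT CGC GCC — no ATG→stop ORF.
Frame -2: ATT CAC ATA TAC AGA TTG TTT CAG CTC TCC ATC TTA AGG ATC CAT TTC GCG CCC — no ATG→stop ORF.
Frame -3: TTC ACA TAT ACA GAT TGT TTC AGC TCT CCA TCT TAA GGA TCC ATT TCG CGC CCG — no ATG→stop ORF.
Largest ORF found is 4 codons < 5, so no.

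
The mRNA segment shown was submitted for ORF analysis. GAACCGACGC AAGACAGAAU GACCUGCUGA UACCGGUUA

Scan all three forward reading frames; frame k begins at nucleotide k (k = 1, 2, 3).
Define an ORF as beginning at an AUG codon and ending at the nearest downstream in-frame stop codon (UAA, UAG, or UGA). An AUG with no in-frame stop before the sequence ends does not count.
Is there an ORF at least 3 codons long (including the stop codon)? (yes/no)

Frame 1: GAA CCG ACG CAA GAC AGA AUG ACC UGC UGA UAC CGG UUA — AUG at 19, stop UGA at 28 → 12 nt.
Frame 2: AAC CGA CGC AAG ACA GAA UGA CCU GCU GAU ACC GGU — no AUG→stop ORF.
Frame 3: ACC GAC GCA AGA CAG AAU GAC CUG CUG AUA CCG GUU — no AUG→stop ORF.
Frame 1 has an ORF of 4 codons (positions 19–30) ≥ 3, so yes.

yes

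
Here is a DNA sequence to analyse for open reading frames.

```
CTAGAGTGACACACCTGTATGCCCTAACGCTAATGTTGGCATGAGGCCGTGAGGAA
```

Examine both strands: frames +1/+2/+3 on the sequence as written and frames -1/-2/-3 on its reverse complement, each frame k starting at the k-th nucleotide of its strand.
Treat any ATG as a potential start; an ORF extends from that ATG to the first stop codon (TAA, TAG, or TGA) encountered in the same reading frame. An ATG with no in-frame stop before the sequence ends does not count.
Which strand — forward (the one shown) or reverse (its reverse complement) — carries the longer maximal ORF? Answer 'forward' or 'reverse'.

Reverse complement (5'→3'): TTCCTCACGGCCTCATGCCAACATTAGCGTTAGGGCATACAGGTGTGTCACTCTAG
Frame +1: CTA GAG TGA CAC ACC TGT ATG CCC TAA CGC TAA TGT TGG CAT GAG GCC GTG AGG — ATG at 19, stop TAA at 25 → 9 nt.
Frame +2: TAG AGT GAC ACA CCT GTA TGC CCT AAC GCT AAT GTT GGC ATG AGG CCG TGA GGA — ATG at 41, stop TGA at 50 → 12 nt.
Frame +3: AGA GTG ACA CAC CTG TAT GCC CTA ACG CTA ATG TTG GCA TGA GGC CGT GAG GAA — ATG at 33, stop TGA at 42 → 12 nt.
Frame -1: TTC CTC ACG GCC TCA TGC CAA CAT TAG CGT TAG GGC ATA CAG GTG TGT CAC TCT — no ATG→stop ORF.
Frame -2: TCC TCA CGG CCT CAT GCC AAC ATT AGC GTT AGG GCA TAC AGG TGT GTC ACT CTA — no ATG→stop ORF.
Frame -3: CCT CAC GGC CTC ATG CCA ACA TTA GCG TTA GGG CAT ACA GGT GTG TCA CTC TAG — ATG at 15, stop TAG at 54 → 42 nt.
Forward-strand max 12 nt; reverse-strand max 42 nt. The reverse strand has the longer ORF.

reverse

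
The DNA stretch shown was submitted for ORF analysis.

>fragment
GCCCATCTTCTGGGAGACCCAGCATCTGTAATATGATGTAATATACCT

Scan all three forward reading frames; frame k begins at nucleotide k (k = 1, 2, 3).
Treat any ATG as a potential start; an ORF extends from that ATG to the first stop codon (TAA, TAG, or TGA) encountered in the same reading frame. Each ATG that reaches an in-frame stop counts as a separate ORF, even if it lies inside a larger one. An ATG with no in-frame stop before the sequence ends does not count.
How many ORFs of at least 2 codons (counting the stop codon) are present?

2

Frame 1: GCC CAT CTT CTG GGA GAC CCA GCA TCT GTA ATA TGA TGT AAT ATA CCT — no ATG→stop ORF.
Frame 2: CCC ATC TTC TGG GAG ACC CAG CAT CTG TAA TAT GAT GTA ATA TAC — no ATG→stop ORF.
Frame 3: CCA TCT TCT GGG AGA CCC AGC ATC TGT AAT ATG ATG TAA TAT ACC — ATG at 33, stop TAA at 39 → 9 nt; ATG at 36, stop TAA at 39 → 6 nt.
ORFs ≥ 2 codons: frame 3 33–41 (3 codons), frame 3 36–41 (2 codons). Count = 2.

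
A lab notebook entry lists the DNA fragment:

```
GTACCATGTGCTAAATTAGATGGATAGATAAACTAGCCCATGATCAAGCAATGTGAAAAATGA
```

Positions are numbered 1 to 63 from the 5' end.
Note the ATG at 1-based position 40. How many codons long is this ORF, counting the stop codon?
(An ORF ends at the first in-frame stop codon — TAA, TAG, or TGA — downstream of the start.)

Codons from position 40: ATG (40–42), ATC (43–45), AAG (46–48), CAA (49–51), TGT (52–54), GAA (55–57), AAA (58–60), TGA (61–63).
TGA is the first in-frame stop; that's 8 codons including the stop.

8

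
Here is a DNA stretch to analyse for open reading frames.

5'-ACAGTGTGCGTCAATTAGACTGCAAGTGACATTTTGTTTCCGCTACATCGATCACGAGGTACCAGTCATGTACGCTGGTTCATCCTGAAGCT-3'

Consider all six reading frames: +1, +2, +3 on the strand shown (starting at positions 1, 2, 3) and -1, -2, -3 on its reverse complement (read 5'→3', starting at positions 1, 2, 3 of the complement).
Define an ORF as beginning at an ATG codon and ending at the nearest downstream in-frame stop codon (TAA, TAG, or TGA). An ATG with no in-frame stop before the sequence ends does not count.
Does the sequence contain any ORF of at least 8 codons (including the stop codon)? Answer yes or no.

no

Reverse complement (5'→3'): AGCTTCAGGATGAACCAGCGTACATGACTGGTACCTCGTGATCGATGTAGCGGAAACAAAATGTCACTTGCAGTCTAATTGACGCACACTGT
Frame +1: ACA GTG TGC GTC AAT TAG ACT GCA AGT GAC ATT TTG TTT CCG CTA CAT CGA TCA CGA GGT ACC AGT CAT GTA CGC TGG TTC ATC CTG AAG — no ATG→stop ORF.
Frame +2: CAG TGT GCG TCA ATT AGA CTG CAA GTG ACA TTT TGT TTC CGC TAC ATC GAT CAC GAG GTA CCA GTC ATG TAC GCT GGT TCA TCC TGA AGC — ATG at 68, stop TGA at 86 → 21 nt.
Frame +3: AGT GTG CGT CAA TTA GAC TGC AAG TGA CAT TTT GTT TCC GCT ACA TCG ATC ACG AGG TAC CAG TCA TGT ACG CTG GTT CAT CCT GAA GCT — no ATG→stop ORF.
Frame -1: AGC TTC AGG ATG AAC CAG CGT ACA TGA CTG GTA CCT CGT GAT CGA TGT AGC GGA AAC AAA ATG TCA CTT GCA GTC TAA TTG ACG CAC ACT — ATG at 10, stop TGA at 25 → 18 nt; ATG at 61, stop TAA at 76 → 18 nt.
Frame -2: GCT TCA GGA TGA ACC AGC GTA CAT GAC TGG TAC CTC GTG ATC GAT GTA GCG GAA ACA AAA TGT CAC TTG CAG TCT AAT TGA CGC ACA CTG — no ATG→stop ORF.
Frame -3: CTT CAG GAT GAA CCA GCG TAC ATG ACT GGT ACC TCG TGA TCG ATG TAG CGG AAA CAA AAT GTC ACT TGC AGT CTA ATT GAC GCA CAC TGT — ATG at 24, stop TGA at 39 → 18 nt; ATG at 45, stop TAG at 48 → 6 nt.
Largest ORF found is 7 codons < 8, so no.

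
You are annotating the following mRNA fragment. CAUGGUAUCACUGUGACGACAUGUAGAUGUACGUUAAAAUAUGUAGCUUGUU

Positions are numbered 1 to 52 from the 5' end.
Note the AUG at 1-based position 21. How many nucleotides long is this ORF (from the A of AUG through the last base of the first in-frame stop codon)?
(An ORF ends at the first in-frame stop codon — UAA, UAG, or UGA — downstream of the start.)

Codons from position 21: AUG (21–23), UAG (24–26).
UAG is the first in-frame stop; ORF spans 21–26, 6 nucleotides.

6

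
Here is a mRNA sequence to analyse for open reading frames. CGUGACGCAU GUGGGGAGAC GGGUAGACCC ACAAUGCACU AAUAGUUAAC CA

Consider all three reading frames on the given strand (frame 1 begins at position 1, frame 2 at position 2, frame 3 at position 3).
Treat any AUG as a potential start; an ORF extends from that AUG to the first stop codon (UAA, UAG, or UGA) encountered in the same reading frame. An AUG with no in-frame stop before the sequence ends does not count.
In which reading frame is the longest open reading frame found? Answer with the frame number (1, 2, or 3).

Frame 1: CGU GAC GCA UGU GGG GAG ACG GGU AGA CCC ACA AUG CAC UAA UAG UUA ACC — AUG at 34, stop UAA at 40 → 9 nt.
Frame 2: GUG ACG CAU GUG GGG AGA CGG GUA GAC CCA CAA UGC ACU AAU AGU UAA CCA — no AUG→stop ORF.
Frame 3: UGA CGC AUG UGG GGA GAC GGG UAG ACC CAC AAU GCA CUA AUA GUU AAC — AUG at 9, stop UAG at 24 → 18 nt.
Longest ORF is 18 nt in frame 3 (positions 9–26).

3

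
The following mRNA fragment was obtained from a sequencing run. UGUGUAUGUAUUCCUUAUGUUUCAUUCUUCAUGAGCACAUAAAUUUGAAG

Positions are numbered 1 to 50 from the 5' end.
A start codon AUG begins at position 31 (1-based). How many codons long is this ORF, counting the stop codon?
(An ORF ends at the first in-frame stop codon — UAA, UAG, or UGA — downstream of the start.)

Codons from position 31: AUG (31–33), AGC (34–36), ACA (37–39), UAA (40–42).
UAA is the first in-frame stop; that's 4 codons including the stop.

4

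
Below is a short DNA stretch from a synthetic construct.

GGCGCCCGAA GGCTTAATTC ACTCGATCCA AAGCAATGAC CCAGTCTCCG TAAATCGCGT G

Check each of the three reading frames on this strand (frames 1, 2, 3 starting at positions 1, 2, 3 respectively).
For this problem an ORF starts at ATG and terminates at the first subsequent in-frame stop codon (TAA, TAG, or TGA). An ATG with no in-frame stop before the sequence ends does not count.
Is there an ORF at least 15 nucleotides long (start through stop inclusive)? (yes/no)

Frame 1: GGC GCC CGA AGG CTT AAT TCA CTC GAT CCA AAG CAA TGA CCC AGT CTC CGT AAA TCG CGT — no ATG→stop ORF.
Frame 2: GCG CCC GAA GGC TTA ATT CAC TCG ATC CAA AGC AAT GAC CCA GTC TCC GTA AAT CGC GTG — no ATG→stop ORF.
Frame 3: CGC CCG AAG GCT TAA TTC ACT CGA TCC AAA GCA ATG ACC CAG TCT CCG TAA ATC GCG — ATG at 36, stop TAA at 51 → 18 nt.
Frame 3 has an ORF of 18 nucleotides (positions 36–53) ≥ 15, so yes.

yes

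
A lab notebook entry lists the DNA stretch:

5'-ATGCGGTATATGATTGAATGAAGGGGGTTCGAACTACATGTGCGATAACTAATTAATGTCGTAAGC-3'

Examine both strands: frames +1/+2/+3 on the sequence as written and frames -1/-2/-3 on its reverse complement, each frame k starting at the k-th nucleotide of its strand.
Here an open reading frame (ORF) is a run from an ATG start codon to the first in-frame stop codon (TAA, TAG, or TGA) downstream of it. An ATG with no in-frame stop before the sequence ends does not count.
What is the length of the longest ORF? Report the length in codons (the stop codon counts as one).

Reverse complement (5'→3'): GCTTACGACATTAATTAGTTATCGCACATGTAGTTCGAACCCCCTTCATTCAATCATATACCGCAT
Frame +1: ATG CGG TAT ATG ATT GAA TGA AGG GGG TTC GAA CTA CAT GTG CGA TAA CTA ATT AAT GTC GTA AGC — ATG at 1, stop TGA at 19 → 21 nt; ATG at 10, stop TGA at 19 → 12 nt.
Frame +2: TGC GGT ATA TGA TTG AAT GAA GGG GGT TCG AAC TAC ATG TGC GAT AAC TAA TTA ATG TCG TAA — ATG at 38, stop TAA at 50 → 15 nt; ATG at 56, stop TAA at 62 → 9 nt.
Frame +3: GCG GTA TAT GAT TGA ATG AAG GGG GTT CGA ACT ACA TGT GCG ATA ACT AAT TAA TGT CGT AAG — ATG at 18, stop TAA at 54 → 39 nt.
Frame -1: GCT TAC GAC ATT AAT TAG TTA TCG CAC ATG TAG TTC GAA CCC CCT TCA TTC AAT CAT ATA CCG CAT — ATG at 28, stop TAG at 31 → 6 nt.
Frame -2: CTT ACG ACA TTA ATT AGT TAT CGC ACA TGT AGT TCG AAC CCC CTT CAT TCA ATC ATA TAC CGC — no ATG→stop ORF.
Frame -3: TTA CGA CAT TAA TTA GTT ATC GCA CAT GTA GTT CGA ACC CCC TTC ATT CAA TCA TAT ACC GCA — no ATG→stop ORF.
Longest: frame +3, positions 18–56, 39 nt = 13 codons = 12 aa. → 13 codons.

13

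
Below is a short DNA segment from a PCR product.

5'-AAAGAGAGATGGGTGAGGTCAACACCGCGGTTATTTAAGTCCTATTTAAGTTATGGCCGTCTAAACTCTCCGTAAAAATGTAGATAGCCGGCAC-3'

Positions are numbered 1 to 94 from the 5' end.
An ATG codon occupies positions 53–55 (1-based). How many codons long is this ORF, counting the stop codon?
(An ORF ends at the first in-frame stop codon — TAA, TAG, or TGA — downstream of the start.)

Codons from position 53: ATG (53–55), GCC (56–58), GTC (59–61), TAA (62–64).
TAA is the first in-frame stop; that's 4 codons including the stop.

4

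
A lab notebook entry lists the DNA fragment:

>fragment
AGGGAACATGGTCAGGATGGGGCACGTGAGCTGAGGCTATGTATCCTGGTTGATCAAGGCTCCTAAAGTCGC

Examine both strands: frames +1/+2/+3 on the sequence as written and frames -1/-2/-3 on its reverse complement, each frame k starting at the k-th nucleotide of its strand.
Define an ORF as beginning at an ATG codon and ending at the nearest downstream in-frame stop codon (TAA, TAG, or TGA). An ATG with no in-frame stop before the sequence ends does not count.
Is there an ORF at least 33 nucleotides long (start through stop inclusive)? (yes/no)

no

Reverse complement (5'→3'): GCGACTTTAGGAGCCTTGATCAACCAGGATACATAGCCTCAGCTCACGTGCCCCATCCTGACCATGTTCCCT
Frame +1: AGG GAA CAT GGT CAG GAT GGG GCA CGT GAG CTG AGG CTA TGT ATC CTG GTT GAT CAA GGC TCC TAA AGT CGC — no ATG→stop ORF.
Frame +2: GGG AAC ATG GTC AGG ATG GGG CAC GTG AGC TGA GGC TAT GTA TCC TGG TTG ATC AAG GCT CCT AAA GTC — ATG at 8, stop TGA at 32 → 27 nt; ATG at 17, stop TGA at 32 → 18 nt.
Frame +3: GGA ACA TGG TCA GGA TGG GGC ACG TGA GCT GAG GCT ATG TAT CCT GGT TGA TCA AGG CTC CTA AAG TCG — ATG at 39, stop TGA at 51 → 15 nt.
Frame -1: GCG ACT TTA GGA GCC TTG ATC AAC CAG GAT ACA TAG CCT CAG CTC ACG TGC CCC ATC CTG ACC ATG TTC CCT — no ATG→stop ORF.
Frame -2: CGA CTT TAG GAG CCT TGA TCA ACC AGG ATA CAT AGC CTC AGC TCA CGT GCC CCA TCC TGA CCA TGT TCC — no ATG→stop ORF.
Frame -3: GAC TTT AGG AGC CTT GAT CAA CCA GGA TAC ATA GCC TCA GCT CAC GTG CCC CAT CCT GAC CAT GTT CCC — no ATG→stop ORF.
Largest ORF found is 27 nucleotides < 33, so no.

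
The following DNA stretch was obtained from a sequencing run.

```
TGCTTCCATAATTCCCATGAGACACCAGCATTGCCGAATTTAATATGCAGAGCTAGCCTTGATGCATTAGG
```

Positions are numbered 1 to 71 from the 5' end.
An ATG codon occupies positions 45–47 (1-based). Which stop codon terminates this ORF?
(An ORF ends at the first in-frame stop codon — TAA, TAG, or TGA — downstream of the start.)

TAG

Codons from position 45: ATG (45–47), CAG (48–50), AGC (51–53), TAG (54–56).
The first in-frame stop codon is TAG.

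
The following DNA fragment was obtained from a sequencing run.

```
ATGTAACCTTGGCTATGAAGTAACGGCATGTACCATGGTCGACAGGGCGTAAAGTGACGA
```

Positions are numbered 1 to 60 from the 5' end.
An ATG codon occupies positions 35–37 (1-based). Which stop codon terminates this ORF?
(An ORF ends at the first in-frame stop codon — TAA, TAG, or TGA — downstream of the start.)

Codons from position 35: ATG (35–37), GTC (38–40), GAC (41–43), AGG (44–46), GCG (47–49), TAA (50–52).
The first in-frame stop codon is TAA.

TAA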